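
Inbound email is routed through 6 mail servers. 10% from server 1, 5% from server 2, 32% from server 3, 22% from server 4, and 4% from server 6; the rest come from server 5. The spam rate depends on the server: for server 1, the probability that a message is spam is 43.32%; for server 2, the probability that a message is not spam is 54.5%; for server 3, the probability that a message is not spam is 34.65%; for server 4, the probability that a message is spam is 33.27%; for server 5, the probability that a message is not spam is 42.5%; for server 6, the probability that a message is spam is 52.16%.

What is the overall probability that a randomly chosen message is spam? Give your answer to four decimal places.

P(S) ≈ 0.5245

P(5) = 1 − (0.1 + 0.05 + 0.32 + 0.22 + 0.04) = 0.27.
P(S|2) = 1 − 0.545 = 0.455.
P(S|3) = 1 − 0.3465 = 0.6535.
P(S|5) = 1 − 0.425 = 0.575.
Summing over the partition,
P(S) = P(S|1)·P(1) + P(S|2)·P(2) + P(S|3)·P(3) + P(S|4)·P(4) + P(S|5)·P(5) + P(S|6)·P(6)
      = 0.4332·0.1 + 0.455·0.05 + 0.6535·0.32 + 0.3327·0.22 + 0.575·0.27 + 0.5216·0.04
      = 0.04332 + 0.02275 + 0.20912 + 0.073194 + 0.15525 + 0.020864 = 0.524498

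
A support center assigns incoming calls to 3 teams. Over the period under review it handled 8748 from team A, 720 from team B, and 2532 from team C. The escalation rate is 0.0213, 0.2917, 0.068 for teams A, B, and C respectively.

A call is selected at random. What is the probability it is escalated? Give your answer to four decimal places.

Total: 8748 + 720 + 2532 = 12000.
P(A) = 8748/12000 = 0.729. P(B) = 720/12000 = 0.06. P(C) = 2532/12000 = 0.211.
P(E) = P(E|A)·P(A) + P(E|B)·P(B) + P(E|C)·P(C)
      = 0.0213·0.729 + 0.2917·0.06 + 0.068·0.211
      = 0.0155277 + 0.017502 + 0.014348 = 0.0473777

0.0474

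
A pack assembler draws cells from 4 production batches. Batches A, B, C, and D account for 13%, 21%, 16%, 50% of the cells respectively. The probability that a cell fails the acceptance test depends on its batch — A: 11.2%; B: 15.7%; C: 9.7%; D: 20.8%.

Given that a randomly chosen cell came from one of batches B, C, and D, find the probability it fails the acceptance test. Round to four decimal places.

Let S = {B, C, D}.
P(S) = 0.21 + 0.16 + 0.5 = 0.87.
P(F ∩ S) = 0.157·0.21 + 0.097·0.16 + 0.208·0.5 = 0.03297 + 0.01552 + 0.104 = 0.15249.
P(F | S) = 0.15249 / 0.87 = 0.175276…

0.1753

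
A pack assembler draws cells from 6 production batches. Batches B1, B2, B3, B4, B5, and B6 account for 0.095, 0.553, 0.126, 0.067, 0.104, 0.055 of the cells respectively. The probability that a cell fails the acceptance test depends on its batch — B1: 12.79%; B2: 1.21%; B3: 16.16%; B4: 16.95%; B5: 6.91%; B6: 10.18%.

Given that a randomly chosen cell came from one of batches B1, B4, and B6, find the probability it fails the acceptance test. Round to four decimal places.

0.1341

Let S = {B1, B4, B6}.
P(S) = 0.095 + 0.067 + 0.055 = 0.217.
P(F ∩ S) = 0.1279·0.095 + 0.1695·0.067 + 0.1018·0.055 = 0.0121505 + 0.0113565 + 0.005599 = 0.029106.
P(F | S) = 0.029106 / 0.217 = 0.134129…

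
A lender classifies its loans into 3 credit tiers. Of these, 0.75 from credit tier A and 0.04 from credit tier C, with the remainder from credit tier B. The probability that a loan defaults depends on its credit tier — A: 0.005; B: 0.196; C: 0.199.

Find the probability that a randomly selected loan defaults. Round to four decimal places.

P(B) = 1 − (0.75 + 0.04) = 0.21.
By the law of total probability,
P(D) = P(D|A)·P(A) + P(D|B)·P(B) + P(D|C)·P(C)
      = 0.005·0.75 + 0.196·0.21 + 0.199·0.04
      = 0.00375 + 0.04116 + 0.00796 = 0.05287

0.0529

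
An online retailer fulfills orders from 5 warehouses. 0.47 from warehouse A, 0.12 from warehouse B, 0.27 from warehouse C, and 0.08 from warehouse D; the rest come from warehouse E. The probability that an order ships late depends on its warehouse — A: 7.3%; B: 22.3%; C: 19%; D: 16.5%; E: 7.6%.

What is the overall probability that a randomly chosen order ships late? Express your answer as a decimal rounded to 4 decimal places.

0.1301

P(E) = 1 − (0.47 + 0.12 + 0.27 + 0.08) = 0.06.
Using total probability over the partition,
P(L) = P(L|A)·P(A) + P(L|B)·P(B) + P(L|C)·P(C) + P(L|D)·P(D) + P(L|E)·P(E)
      = 0.073·0.47 + 0.223·0.12 + 0.19·0.27 + 0.165·0.08 + 0.076·0.06
      = 0.03431 + 0.02676 + 0.0513 + 0.0132 + 0.00456 = 0.13013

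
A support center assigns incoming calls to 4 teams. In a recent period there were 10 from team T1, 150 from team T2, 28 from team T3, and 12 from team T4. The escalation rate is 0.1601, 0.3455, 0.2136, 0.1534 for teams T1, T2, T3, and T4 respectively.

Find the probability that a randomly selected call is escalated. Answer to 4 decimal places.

0.3062

Total: 10 + 150 + 28 + 12 = 200.
P(T1) = 10/200 = 0.05. P(T2) = 150/200 = 0.75. P(T3) = 28/200 = 0.14. P(T4) = 12/200 = 0.06.
Summing over the partition,
P(E) = P(E|T1)·P(T1) + P(E|T2)·P(T2) + P(E|T3)·P(T3) + P(E|T4)·P(T4)
      = 0.1601·0.05 + 0.3455·0.75 + 0.2136·0.14 + 0.1534·0.06
      = 0.008005 + 0.259125 + 0.029904 + 0.009204 = 0.306238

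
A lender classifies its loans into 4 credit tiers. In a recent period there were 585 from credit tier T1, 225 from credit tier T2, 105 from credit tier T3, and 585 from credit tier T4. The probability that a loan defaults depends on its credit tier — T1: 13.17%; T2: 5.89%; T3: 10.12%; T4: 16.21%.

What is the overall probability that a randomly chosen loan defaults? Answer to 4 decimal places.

Total: 585 + 225 + 105 + 585 = 1500.
P(T1) = 585/1500 = 0.39. P(T2) = 225/1500 = 0.15. P(T3) = 105/1500 = 0.07. P(T4) = 585/1500 = 0.39.
Summing over the partition,
P(D) = P(D|T1)·P(T1) + P(D|T2)·P(T2) + P(D|T3)·P(T3) + P(D|T4)·P(T4)
      = 0.1317·0.39 + 0.0589·0.15 + 0.1012·0.07 + 0.1621·0.39
      = 0.051363 + 0.008835 + 0.007084 + 0.063219 = 0.130501

0.1305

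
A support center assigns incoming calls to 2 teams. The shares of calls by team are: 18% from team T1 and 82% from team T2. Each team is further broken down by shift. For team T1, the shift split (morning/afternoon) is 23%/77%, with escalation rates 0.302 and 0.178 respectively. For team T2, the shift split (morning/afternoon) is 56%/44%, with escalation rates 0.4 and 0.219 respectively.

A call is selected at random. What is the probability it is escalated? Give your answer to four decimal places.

P(E|T1) = 0.23·0.302 + 0.77·0.178 = 0.06946 + 0.13706 = 0.20652
P(E|T2) = 0.56·0.4 + 0.44·0.219 = 0.224 + 0.09636 = 0.32036
Then overall,
P(E) = 0.18·0.20652 + 0.82·0.32036
      = 0.0371736 + 0.2626952 = 0.2998688

0.2999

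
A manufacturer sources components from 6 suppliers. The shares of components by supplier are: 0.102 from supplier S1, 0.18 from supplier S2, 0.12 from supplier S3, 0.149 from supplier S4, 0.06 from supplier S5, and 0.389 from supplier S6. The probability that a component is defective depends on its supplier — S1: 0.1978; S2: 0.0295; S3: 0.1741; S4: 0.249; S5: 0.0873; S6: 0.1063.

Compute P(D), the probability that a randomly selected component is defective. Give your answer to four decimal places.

P(D) = P(D|S1)·P(S1) + P(D|S2)·P(S2) + P(D|S3)·P(S3) + P(D|S4)·P(S4) + P(D|S5)·P(S5) + P(D|S6)·P(S6)
      = 0.1978·0.102 + 0.0295·0.18 + 0.1741·0.12 + 0.249·0.149 + 0.0873·0.06 + 0.1063·0.389
      = 0.0201756 + 0.00531 + 0.020892 + 0.037101 + 0.005238 + 0.0413507 = 0.1300673

0.1301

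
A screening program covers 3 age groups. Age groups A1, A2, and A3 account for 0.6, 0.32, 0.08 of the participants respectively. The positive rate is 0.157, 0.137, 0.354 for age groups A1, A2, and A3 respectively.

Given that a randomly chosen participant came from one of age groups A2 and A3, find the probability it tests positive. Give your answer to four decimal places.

P(T|S) ≈ 0.1804

Let S = {A2, A3}.
P(S) = 0.32 + 0.08 = 0.4.
P(T ∩ S) = 0.137·0.32 + 0.354·0.08 = 0.04384 + 0.02832 = 0.07216.
P(T | S) = 0.07216 / 0.4 = 0.180400…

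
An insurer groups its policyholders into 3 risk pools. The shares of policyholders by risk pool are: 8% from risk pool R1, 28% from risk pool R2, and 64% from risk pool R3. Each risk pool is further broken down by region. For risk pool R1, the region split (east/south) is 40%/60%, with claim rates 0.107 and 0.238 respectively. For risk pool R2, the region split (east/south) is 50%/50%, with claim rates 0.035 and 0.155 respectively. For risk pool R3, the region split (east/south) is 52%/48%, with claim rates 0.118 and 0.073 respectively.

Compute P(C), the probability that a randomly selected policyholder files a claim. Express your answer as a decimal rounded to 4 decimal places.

0.1031

P(C|R1) = 0.4·0.107 + 0.6·0.238 = 0.0428 + 0.1428 = 0.1856
P(C|R2) = 0.5·0.035 + 0.5·0.155 = 0.0175 + 0.0775 = 0.095
P(C|R3) = 0.52·0.118 + 0.48·0.073 = 0.06136 + 0.03504 = 0.0964
By total probability over the outer partition,
P(C) = 0.08·0.1856 + 0.28·0.095 + 0.64·0.0964
      = 0.014848 + 0.0266 + 0.061696 = 0.103144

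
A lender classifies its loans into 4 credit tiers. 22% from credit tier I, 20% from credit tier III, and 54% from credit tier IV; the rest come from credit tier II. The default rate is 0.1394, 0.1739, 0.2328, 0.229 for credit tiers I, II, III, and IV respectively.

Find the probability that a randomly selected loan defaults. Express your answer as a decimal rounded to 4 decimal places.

P(II) = 1 − (0.22 + 0.2 + 0.54) = 0.04.
P(D) = P(D|I)·P(I) + P(D|II)·P(II) + P(D|III)·P(III) + P(D|IV)·P(IV)
      = 0.1394·0.22 + 0.1739·0.04 + 0.2328·0.2 + 0.229·0.54
      = 0.030668 + 0.006956 + 0.04656 + 0.12366 = 0.207844

P(D) ≈ 0.2078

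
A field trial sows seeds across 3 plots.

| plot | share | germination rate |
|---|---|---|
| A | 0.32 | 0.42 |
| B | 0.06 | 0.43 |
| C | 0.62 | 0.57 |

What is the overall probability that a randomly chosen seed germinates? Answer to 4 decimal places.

P(G) = P(G|A)·P(A) + P(G|B)·P(B) + P(G|C)·P(C)
      = 0.42·0.32 + 0.43·0.06 + 0.57·0.62
      = 0.1344 + 0.0258 + 0.3534 = 0.5136

P(G) ≈ 0.5136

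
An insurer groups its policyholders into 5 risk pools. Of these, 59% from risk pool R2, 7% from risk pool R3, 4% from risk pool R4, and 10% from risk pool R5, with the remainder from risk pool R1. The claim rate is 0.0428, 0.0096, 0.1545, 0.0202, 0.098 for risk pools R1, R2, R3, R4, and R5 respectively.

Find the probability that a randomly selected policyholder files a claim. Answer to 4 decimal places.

0.0356

P(R1) = 1 − (0.59 + 0.07 + 0.04 + 0.1) = 0.2.
Summing over the partition,
P(C) = P(C|R1)·P(R1) + P(C|R2)·P(R2) + P(C|R3)·P(R3) + P(C|R4)·P(R4) + P(C|R5)·P(R5)
      = 0.0428·0.2 + 0.0096·0.59 + 0.1545·0.07 + 0.0202·0.04 + 0.098·0.1
      = 0.00856 + 0.005664 + 0.010815 + 0.000808 + 0.0098 = 0.035647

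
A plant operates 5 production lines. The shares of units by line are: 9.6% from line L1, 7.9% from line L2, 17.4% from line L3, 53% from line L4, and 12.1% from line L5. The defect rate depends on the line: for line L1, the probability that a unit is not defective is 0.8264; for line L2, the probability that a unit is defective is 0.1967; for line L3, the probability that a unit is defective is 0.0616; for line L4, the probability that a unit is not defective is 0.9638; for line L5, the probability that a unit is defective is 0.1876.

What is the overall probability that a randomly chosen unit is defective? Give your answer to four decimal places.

P(D|L1) = 1 − 0.8264 = 0.1736.
P(D|L4) = 1 − 0.9638 = 0.0362.
P(D) = P(D|L1)·P(L1) + P(D|L2)·P(L2) + P(D|L3)·P(L3) + P(D|L4)·P(L4) + P(D|L5)·P(L5)
      = 0.1736·0.096 + 0.1967·0.079 + 0.0616·0.174 + 0.0362·0.53 + 0.1876·0.121
      = 0.0166656 + 0.0155393 + 0.0107184 + 0.019186 + 0.0226996 = 0.0848089

P(D) ≈ 0.0848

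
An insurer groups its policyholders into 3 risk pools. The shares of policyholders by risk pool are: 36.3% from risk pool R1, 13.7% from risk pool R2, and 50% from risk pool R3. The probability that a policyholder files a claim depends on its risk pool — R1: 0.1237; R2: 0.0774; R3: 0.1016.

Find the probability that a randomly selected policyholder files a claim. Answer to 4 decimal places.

P(C) ≈ 0.1063

P(C) = P(C|R1)·P(R1) + P(C|R2)·P(R2) + P(C|R3)·P(R3)
      = 0.1237·0.363 + 0.0774·0.137 + 0.1016·0.5
      = 0.0449031 + 0.0106038 + 0.0508 = 0.1063069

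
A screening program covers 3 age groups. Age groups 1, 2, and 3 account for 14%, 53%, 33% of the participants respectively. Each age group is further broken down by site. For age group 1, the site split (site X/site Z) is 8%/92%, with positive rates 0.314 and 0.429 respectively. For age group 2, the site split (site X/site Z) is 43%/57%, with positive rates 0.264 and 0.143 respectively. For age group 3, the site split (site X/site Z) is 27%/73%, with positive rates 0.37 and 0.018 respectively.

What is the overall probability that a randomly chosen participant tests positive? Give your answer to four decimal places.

P(T) ≈ 0.1994

P(T|1) = 0.08·0.314 + 0.92·0.429 = 0.02512 + 0.39468 = 0.4198
P(T|2) = 0.43·0.264 + 0.57·0.143 = 0.11352 + 0.08151 = 0.19503
P(T|3) = 0.27·0.37 + 0.73·0.018 = 0.0999 + 0.01314 = 0.11304
Then overall,
P(T) = 0.14·0.4198 + 0.53·0.19503 + 0.33·0.11304
      = 0.058772 + 0.1033659 + 0.0373032 = 0.1994411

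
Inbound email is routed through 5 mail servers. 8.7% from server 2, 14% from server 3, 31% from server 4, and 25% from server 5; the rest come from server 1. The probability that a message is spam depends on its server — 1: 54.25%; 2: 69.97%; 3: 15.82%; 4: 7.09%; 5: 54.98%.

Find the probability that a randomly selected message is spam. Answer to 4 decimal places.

0.3580

P(1) = 1 − (0.087 + 0.14 + 0.31 + 0.25) = 0.213.
Using total probability over the partition,
P(S) = P(S|1)·P(1) + P(S|2)·P(2) + P(S|3)·P(3) + P(S|4)·P(4) + P(S|5)·P(5)
      = 0.5425·0.213 + 0.6997·0.087 + 0.1582·0.14 + 0.0709·0.31 + 0.5498·0.25
      = 0.1155525 + 0.0608739 + 0.022148 + 0.021979 + 0.13745 = 0.3580034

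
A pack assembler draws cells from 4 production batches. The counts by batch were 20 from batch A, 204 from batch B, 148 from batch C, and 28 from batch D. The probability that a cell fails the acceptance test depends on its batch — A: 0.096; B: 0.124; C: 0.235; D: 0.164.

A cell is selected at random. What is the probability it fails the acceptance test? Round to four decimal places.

P(F) ≈ 0.1665

Total: 20 + 204 + 148 + 28 = 400.
P(A) = 20/400 = 0.05. P(B) = 204/400 = 0.51. P(C) = 148/400 = 0.37. P(D) = 28/400 = 0.07.
P(F) = P(F|A)·P(A) + P(F|B)·P(B) + P(F|C)·P(C) + P(F|D)·P(D)
      = 0.096·0.05 + 0.124·0.51 + 0.235·0.37 + 0.164·0.07
      = 0.0048 + 0.06324 + 0.08695 + 0.01148 = 0.16647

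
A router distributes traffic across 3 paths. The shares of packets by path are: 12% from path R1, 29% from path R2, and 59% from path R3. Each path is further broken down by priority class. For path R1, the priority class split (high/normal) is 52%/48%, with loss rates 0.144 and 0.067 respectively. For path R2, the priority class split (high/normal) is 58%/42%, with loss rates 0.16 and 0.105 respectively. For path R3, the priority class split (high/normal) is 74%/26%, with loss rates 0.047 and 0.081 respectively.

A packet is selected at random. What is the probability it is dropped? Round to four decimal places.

P(L) ≈ 0.0855

P(L|R1) = 0.52·0.144 + 0.48·0.067 = 0.07488 + 0.03216 = 0.10704
P(L|R2) = 0.58·0.16 + 0.42·0.105 = 0.0928 + 0.0441 = 0.1369
P(L|R3) = 0.74·0.047 + 0.26·0.081 = 0.03478 + 0.02106 = 0.05584
By total probability over the outer partition,
P(L) = 0.12·0.10704 + 0.29·0.1369 + 0.59·0.05584
      = 0.0128448 + 0.039701 + 0.0329456 = 0.0854914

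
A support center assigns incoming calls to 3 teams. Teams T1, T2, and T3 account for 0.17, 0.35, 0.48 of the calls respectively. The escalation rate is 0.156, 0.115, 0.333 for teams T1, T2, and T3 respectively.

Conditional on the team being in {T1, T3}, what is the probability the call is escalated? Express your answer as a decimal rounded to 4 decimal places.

Let S = {T1, T3}.
P(S) = 0.17 + 0.48 = 0.65.
P(E ∩ S) = 0.156·0.17 + 0.333·0.48 = 0.02652 + 0.15984 = 0.18636.
P(E | S) = 0.18636 / 0.65 = 0.286708…

P(E|S) ≈ 0.2867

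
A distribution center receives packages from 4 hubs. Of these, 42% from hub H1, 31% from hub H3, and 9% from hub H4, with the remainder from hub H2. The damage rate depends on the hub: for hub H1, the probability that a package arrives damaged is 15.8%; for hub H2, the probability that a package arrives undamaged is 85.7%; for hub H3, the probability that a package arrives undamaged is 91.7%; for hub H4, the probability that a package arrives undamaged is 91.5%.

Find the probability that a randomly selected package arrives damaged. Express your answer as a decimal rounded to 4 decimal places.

P(D) ≈ 0.1255

P(H2) = 1 − (0.42 + 0.31 + 0.09) = 0.18.
P(D|H2) = 1 − 0.857 = 0.143.
P(D|H3) = 1 − 0.917 = 0.083.
P(D|H4) = 1 − 0.915 = 0.085.
By the law of total probability,
P(D) = P(D|H1)·P(H1) + P(D|H2)·P(H2) + P(D|H3)·P(H3) + P(D|H4)·P(H4)
      = 0.158·0.42 + 0.143·0.18 + 0.083·0.31 + 0.085·0.09
      = 0.06636 + 0.02574 + 0.02573 + 0.00765 = 0.12548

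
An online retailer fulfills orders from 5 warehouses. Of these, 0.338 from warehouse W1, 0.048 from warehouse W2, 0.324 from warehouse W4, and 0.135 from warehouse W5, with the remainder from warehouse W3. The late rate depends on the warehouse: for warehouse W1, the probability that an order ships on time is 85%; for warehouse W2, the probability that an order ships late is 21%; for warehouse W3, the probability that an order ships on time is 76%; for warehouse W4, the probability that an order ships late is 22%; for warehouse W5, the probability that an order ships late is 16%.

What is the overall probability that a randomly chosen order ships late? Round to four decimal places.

P(L) ≈ 0.1909

P(W3) = 1 − (0.338 + 0.048 + 0.324 + 0.135) = 0.155.
P(L|W1) = 1 − 0.85 = 0.15.
P(L|W3) = 1 − 0.76 = 0.24.
Using total probability over the partition,
P(L) = P(L|W1)·P(W1) + P(L|W2)·P(W2) + P(L|W3)·P(W3) + P(L|W4)·P(W4) + P(L|W5)·P(W5)
      = 0.15·0.338 + 0.21·0.048 + 0.24·0.155 + 0.22·0.324 + 0.16·0.135
      = 0.0507 + 0.01008 + 0.0372 + 0.07128 + 0.0216 = 0.19086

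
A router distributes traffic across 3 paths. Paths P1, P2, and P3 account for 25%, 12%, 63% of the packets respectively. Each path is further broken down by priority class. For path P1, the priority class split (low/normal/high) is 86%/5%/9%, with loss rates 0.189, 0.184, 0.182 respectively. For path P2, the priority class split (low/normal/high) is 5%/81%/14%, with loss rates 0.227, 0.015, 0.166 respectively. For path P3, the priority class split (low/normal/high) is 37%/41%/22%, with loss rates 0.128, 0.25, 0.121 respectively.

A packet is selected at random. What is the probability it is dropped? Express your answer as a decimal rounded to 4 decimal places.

P(L) ≈ 0.1638

P(L|P1) = 0.86·0.189 + 0.05·0.184 + 0.09·0.182 = 0.16254 + 0.0092 + 0.01638 = 0.18812
P(L|P2) = 0.05·0.227 + 0.81·0.015 + 0.14·0.166 = 0.01135 + 0.01215 + 0.02324 = 0.04674
P(L|P3) = 0.37·0.128 + 0.41·0.25 + 0.22·0.121 = 0.04736 + 0.1025 + 0.02662 = 0.17648
Then overall,
P(L) = 0.25·0.18812 + 0.12·0.04674 + 0.63·0.17648
      = 0.04703 + 0.0056088 + 0.1111824 = 0.1638212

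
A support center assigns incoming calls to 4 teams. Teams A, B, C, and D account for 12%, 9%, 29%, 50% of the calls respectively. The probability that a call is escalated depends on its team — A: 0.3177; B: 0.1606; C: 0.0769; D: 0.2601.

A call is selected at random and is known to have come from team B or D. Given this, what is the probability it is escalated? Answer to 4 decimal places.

P(E|S) ≈ 0.2449

Let S = {B, D}.
P(S) = 0.09 + 0.5 = 0.59.
P(E ∩ S) = 0.1606·0.09 + 0.2601·0.5 = 0.014454 + 0.13005 = 0.144504.
P(E | S) = 0.144504 / 0.59 = 0.244922…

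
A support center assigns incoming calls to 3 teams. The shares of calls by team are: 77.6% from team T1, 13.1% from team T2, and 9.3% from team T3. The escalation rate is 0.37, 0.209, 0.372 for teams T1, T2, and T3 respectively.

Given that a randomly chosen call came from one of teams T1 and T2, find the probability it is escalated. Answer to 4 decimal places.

P(E|S) ≈ 0.3467

Let S = {T1, T2}.
P(S) = 0.776 + 0.131 = 0.907.
P(E ∩ S) = 0.37·0.776 + 0.209·0.131 = 0.28712 + 0.027379 = 0.314499.
P(E | S) = 0.314499 / 0.907 = 0.346746…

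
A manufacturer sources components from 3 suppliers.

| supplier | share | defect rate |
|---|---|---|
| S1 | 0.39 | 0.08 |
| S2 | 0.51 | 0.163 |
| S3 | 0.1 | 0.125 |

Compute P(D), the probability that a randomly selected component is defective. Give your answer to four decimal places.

P(D) = P(D|S1)·P(S1) + P(D|S2)·P(S2) + P(D|S3)·P(S3)
      = 0.08·0.39 + 0.163·0.51 + 0.125·0.1
      = 0.0312 + 0.08313 + 0.0125 = 0.12683

0.1268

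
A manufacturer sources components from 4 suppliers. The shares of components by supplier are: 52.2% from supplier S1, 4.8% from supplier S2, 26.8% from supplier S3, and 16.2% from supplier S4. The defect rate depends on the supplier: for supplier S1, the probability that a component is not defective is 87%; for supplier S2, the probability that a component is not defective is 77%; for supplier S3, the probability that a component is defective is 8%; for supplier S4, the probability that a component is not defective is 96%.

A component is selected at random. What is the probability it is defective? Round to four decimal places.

P(D|S1) = 1 − 0.87 = 0.13.
P(D|S2) = 1 − 0.77 = 0.23.
P(D|S4) = 1 − 0.96 = 0.04.
P(D) = P(D|S1)·P(S1) + P(D|S2)·P(S2) + P(D|S3)·P(S3) + P(D|S4)·P(S4)
      = 0.13·0.522 + 0.23·0.048 + 0.08·0.268 + 0.04·0.162
      = 0.06786 + 0.01104 + 0.02144 + 0.00648 = 0.10682

P(D) ≈ 0.1068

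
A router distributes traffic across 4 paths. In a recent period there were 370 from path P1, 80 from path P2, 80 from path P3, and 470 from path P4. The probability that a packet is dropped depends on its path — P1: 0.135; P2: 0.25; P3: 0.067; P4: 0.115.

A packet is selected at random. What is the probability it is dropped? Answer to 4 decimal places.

Total: 370 + 80 + 80 + 470 = 1000.
P(P1) = 370/1000 = 0.37. P(P2) = 80/1000 = 0.08. P(P3) = 80/1000 = 0.08. P(P4) = 470/1000 = 0.47.
P(L) = P(L|P1)·P(P1) + P(L|P2)·P(P2) + P(L|P3)·P(P3) + P(L|P4)·P(P4)
      = 0.135·0.37 + 0.25·0.08 + 0.067·0.08 + 0.115·0.47
      = 0.04995 + 0.02 + 0.00536 + 0.05405 = 0.12936

P(L) ≈ 0.1294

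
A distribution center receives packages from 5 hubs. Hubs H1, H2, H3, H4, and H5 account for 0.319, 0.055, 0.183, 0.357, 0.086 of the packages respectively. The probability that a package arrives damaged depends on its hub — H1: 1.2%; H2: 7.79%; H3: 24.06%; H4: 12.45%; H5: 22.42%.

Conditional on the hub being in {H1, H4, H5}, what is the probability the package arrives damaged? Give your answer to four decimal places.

0.0887

Let S = {H1, H4, H5}.
P(S) = 0.319 + 0.357 + 0.086 = 0.762.
P(D ∩ S) = 0.012·0.319 + 0.1245·0.357 + 0.2242·0.086 = 0.003828 + 0.0444465 + 0.0192812 = 0.0675557.
P(D | S) = 0.0675557 / 0.762 = 0.088656…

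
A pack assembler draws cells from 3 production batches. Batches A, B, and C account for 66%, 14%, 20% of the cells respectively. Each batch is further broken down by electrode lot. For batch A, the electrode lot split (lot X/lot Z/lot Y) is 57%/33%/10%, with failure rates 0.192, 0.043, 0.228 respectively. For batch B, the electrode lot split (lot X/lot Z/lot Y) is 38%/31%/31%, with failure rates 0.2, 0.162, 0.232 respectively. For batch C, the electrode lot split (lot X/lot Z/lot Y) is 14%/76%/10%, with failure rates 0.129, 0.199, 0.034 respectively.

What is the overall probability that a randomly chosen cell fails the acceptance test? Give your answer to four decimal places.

P(F) ≈ 0.1589

P(F|A) = 0.57·0.192 + 0.33·0.043 + 0.1·0.228 = 0.10944 + 0.01419 + 0.0228 = 0.14643
P(F|B) = 0.38·0.2 + 0.31·0.162 + 0.31·0.232 = 0.076 + 0.05022 + 0.07192 = 0.19814
P(F|C) = 0.14·0.129 + 0.76·0.199 + 0.1·0.034 = 0.01806 + 0.15124 + 0.0034 = 0.1727
By total probability over the outer partition,
P(F) = 0.66·0.14643 + 0.14·0.19814 + 0.2·0.1727
      = 0.0966438 + 0.0277396 + 0.03454 = 0.1589234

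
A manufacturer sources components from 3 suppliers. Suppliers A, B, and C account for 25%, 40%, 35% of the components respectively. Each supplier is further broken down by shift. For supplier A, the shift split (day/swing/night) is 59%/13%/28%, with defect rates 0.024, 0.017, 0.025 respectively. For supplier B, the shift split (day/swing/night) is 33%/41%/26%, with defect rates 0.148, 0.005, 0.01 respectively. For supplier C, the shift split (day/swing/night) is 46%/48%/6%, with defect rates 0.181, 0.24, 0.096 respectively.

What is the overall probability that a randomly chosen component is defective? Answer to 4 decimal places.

P(D) ≈ 0.0987

P(D|A) = 0.59·0.024 + 0.13·0.017 + 0.28·0.025 = 0.01416 + 0.00221 + 0.007 = 0.02337
P(D|B) = 0.33·0.148 + 0.41·0.005 + 0.26·0.01 = 0.04884 + 0.00205 + 0.0026 = 0.05349
P(D|C) = 0.46·0.181 + 0.48·0.24 + 0.06·0.096 = 0.08326 + 0.1152 + 0.00576 = 0.20422
Then overall,
P(D) = 0.25·0.02337 + 0.4·0.05349 + 0.35·0.20422
      = 0.0058425 + 0.021396 + 0.071477 = 0.0987155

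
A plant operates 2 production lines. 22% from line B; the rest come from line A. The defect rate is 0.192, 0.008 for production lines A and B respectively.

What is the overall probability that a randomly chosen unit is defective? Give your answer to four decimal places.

0.1515

P(A) = 1 − (0.22) = 0.78.
P(D) = P(D|A)·P(A) + P(D|B)·P(B)
      = 0.192·0.78 + 0.008·0.22
      = 0.14976 + 0.00176 = 0.15152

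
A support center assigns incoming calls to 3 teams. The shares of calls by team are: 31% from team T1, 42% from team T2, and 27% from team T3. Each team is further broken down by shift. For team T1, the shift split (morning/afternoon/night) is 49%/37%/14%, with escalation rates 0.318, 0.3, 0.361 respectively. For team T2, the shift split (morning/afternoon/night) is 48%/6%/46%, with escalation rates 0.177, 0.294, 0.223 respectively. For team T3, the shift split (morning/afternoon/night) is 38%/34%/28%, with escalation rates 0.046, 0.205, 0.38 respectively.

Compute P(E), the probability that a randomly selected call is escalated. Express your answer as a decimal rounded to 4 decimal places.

0.2368

P(E|T1) = 0.49·0.318 + 0.37·0.3 + 0.14·0.361 = 0.15582 + 0.111 + 0.05054 = 0.31736
P(E|T2) = 0.48·0.177 + 0.06·0.294 + 0.46·0.223 = 0.08496 + 0.01764 + 0.10258 = 0.20518
P(E|T3) = 0.38·0.046 + 0.34·0.205 + 0.28·0.38 = 0.01748 + 0.0697 + 0.1064 = 0.19358
Then overall,
P(E) = 0.31·0.31736 + 0.42·0.20518 + 0.27·0.19358
      = 0.0983816 + 0.0861756 + 0.0522666 = 0.2368238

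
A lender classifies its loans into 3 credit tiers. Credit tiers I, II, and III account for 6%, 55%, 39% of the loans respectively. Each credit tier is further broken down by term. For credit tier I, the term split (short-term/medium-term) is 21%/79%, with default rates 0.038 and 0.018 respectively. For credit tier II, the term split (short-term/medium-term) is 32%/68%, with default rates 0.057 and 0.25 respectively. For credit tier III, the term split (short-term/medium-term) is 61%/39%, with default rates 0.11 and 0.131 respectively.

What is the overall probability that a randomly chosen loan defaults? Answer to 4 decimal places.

P(D|I) = 0.21·0.038 + 0.79·0.018 = 0.00798 + 0.01422 = 0.0222
P(D|II) = 0.32·0.057 + 0.68·0.25 = 0.01824 + 0.17 = 0.18824
P(D|III) = 0.61·0.11 + 0.39·0.131 = 0.0671 + 0.05109 = 0.11819
By total probability over the outer partition,
P(D) = 0.06·0.0222 + 0.55·0.18824 + 0.39·0.11819
      = 0.001332 + 0.103532 + 0.0460941 = 0.1509581

0.1510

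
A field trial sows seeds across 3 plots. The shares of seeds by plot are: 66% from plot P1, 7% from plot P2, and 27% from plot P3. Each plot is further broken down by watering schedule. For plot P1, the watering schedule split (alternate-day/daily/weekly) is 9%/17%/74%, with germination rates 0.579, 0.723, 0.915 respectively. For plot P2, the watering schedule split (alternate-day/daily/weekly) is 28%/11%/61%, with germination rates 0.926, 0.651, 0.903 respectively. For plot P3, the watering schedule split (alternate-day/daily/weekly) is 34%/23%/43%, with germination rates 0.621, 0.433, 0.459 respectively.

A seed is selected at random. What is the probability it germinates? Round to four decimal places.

P(G|P1) = 0.09·0.579 + 0.17·0.723 + 0.74·0.915 = 0.05211 + 0.12291 + 0.6771 = 0.85212
P(G|P2) = 0.28·0.926 + 0.11·0.651 + 0.61·0.903 = 0.25928 + 0.07161 + 0.55083 = 0.88172
P(G|P3) = 0.34·0.621 + 0.23·0.433 + 0.43·0.459 = 0.21114 + 0.09959 + 0.19737 = 0.5081
Then overall,
P(G) = 0.66·0.85212 + 0.07·0.88172 + 0.27·0.5081
      = 0.5623992 + 0.0617204 + 0.137187 = 0.7613066

P(G) ≈ 0.7613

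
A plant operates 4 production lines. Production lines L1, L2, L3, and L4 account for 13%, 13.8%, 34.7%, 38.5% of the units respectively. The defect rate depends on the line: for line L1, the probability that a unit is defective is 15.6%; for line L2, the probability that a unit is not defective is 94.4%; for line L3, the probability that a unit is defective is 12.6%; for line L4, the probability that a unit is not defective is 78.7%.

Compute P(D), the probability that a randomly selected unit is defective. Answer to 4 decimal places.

P(D) ≈ 0.1537

P(D|L2) = 1 − 0.944 = 0.056.
P(D|L4) = 1 − 0.787 = 0.213.
Summing over the partition,
P(D) = P(D|L1)·P(L1) + P(D|L2)·P(L2) + P(D|L3)·P(L3) + P(D|L4)·P(L4)
      = 0.156·0.13 + 0.056·0.138 + 0.126·0.347 + 0.213·0.385
      = 0.02028 + 0.007728 + 0.043722 + 0.082005 = 0.153735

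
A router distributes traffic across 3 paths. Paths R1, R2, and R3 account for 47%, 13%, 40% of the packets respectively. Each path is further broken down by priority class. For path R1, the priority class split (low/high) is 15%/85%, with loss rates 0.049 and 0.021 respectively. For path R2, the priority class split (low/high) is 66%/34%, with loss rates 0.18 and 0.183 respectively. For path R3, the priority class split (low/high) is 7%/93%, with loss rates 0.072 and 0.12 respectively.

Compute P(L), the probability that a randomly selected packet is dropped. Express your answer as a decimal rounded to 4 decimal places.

P(L|R1) = 0.15·0.049 + 0.85·0.021 = 0.00735 + 0.01785 = 0.0252
P(L|R2) = 0.66·0.18 + 0.34·0.183 = 0.1188 + 0.06222 = 0.18102
P(L|R3) = 0.07·0.072 + 0.93·0.12 = 0.00504 + 0.1116 = 0.11664
By total probability over the outer partition,
P(L) = 0.47·0.0252 + 0.13·0.18102 + 0.4·0.11664
      = 0.011844 + 0.0235326 + 0.046656 = 0.0820326

0.0820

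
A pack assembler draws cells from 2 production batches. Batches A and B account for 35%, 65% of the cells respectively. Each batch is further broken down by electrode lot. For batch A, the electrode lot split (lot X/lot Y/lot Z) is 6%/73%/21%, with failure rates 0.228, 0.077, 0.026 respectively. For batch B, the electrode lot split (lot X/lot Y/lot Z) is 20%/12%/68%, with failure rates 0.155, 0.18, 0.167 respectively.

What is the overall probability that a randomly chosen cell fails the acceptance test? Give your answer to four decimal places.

P(F|A) = 0.06·0.228 + 0.73·0.077 + 0.21·0.026 = 0.01368 + 0.05621 + 0.00546 = 0.07535
P(F|B) = 0.2·0.155 + 0.12·0.18 + 0.68·0.167 = 0.031 + 0.0216 + 0.11356 = 0.16616
Then overall,
P(F) = 0.35·0.07535 + 0.65·0.16616
      = 0.0263725 + 0.108004 = 0.1343765

P(F) ≈ 0.1344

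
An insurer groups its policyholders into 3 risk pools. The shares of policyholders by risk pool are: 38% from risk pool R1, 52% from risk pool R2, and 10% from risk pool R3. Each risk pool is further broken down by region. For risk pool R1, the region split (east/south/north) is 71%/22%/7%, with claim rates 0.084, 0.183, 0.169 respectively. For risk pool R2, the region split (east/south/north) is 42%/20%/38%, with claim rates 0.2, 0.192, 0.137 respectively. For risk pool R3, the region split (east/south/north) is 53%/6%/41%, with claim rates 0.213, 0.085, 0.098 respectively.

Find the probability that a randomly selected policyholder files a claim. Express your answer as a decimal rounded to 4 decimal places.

P(C) ≈ 0.1490

P(C|R1) = 0.71·0.084 + 0.22·0.183 + 0.07·0.169 = 0.05964 + 0.04026 + 0.01183 = 0.11173
P(C|R2) = 0.42·0.2 + 0.2·0.192 + 0.38·0.137 = 0.084 + 0.0384 + 0.05206 = 0.17446
P(C|R3) = 0.53·0.213 + 0.06·0.085 + 0.41·0.098 = 0.11289 + 0.0051 + 0.04018 = 0.15817
Then overall,
P(C) = 0.38·0.11173 + 0.52·0.17446 + 0.1·0.15817
      = 0.0424574 + 0.0907192 + 0.015817 = 0.1489936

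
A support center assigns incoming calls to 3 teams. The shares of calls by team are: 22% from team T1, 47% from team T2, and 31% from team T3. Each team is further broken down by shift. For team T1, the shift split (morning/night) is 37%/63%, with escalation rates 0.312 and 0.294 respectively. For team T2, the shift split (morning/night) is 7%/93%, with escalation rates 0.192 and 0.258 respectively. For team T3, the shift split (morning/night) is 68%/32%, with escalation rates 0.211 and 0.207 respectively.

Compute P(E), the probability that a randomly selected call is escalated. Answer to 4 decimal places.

P(E) ≈ 0.2502

P(E|T1) = 0.37·0.312 + 0.63·0.294 = 0.11544 + 0.18522 = 0.30066
P(E|T2) = 0.07·0.192 + 0.93·0.258 = 0.01344 + 0.23994 = 0.25338
P(E|T3) = 0.68·0.211 + 0.32·0.207 = 0.14348 + 0.06624 = 0.20972
Then overall,
P(E) = 0.22·0.30066 + 0.47·0.25338 + 0.31·0.20972
      = 0.0661452 + 0.1190886 + 0.0650132 = 0.250247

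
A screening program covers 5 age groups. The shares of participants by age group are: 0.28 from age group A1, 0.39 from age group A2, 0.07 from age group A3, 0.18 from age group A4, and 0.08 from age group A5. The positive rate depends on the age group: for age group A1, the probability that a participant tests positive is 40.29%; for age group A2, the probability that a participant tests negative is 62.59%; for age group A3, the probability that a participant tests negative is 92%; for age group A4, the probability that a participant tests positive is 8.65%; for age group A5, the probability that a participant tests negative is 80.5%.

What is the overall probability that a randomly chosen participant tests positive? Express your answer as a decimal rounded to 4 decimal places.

0.2955

P(T|A2) = 1 − 0.6259 = 0.3741.
P(T|A3) = 1 − 0.92 = 0.08.
P(T|A5) = 1 − 0.805 = 0.195.
Using total probability over the partition,
P(T) = P(T|A1)·P(A1) + P(T|A2)·P(A2) + P(T|A3)·P(A3) + P(T|A4)·P(A4) + P(T|A5)·P(A5)
      = 0.4029·0.28 + 0.3741·0.39 + 0.08·0.07 + 0.0865·0.18 + 0.195·0.08
      = 0.112812 + 0.145899 + 0.0056 + 0.01557 + 0.0156 = 0.295481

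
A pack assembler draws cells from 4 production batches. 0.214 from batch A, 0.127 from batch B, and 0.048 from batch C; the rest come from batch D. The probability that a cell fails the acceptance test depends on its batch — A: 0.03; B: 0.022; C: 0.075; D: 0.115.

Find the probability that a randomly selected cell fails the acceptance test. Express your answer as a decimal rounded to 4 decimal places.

P(D) = 1 − (0.214 + 0.127 + 0.048) = 0.611.
P(F) = P(F|A)·P(A) + P(F|B)·P(B) + P(F|C)·P(C) + P(F|D)·P(D)
      = 0.03·0.214 + 0.022·0.127 + 0.075·0.048 + 0.115·0.611
      = 0.00642 + 0.002794 + 0.0036 + 0.070265 = 0.083079

P(F) ≈ 0.0831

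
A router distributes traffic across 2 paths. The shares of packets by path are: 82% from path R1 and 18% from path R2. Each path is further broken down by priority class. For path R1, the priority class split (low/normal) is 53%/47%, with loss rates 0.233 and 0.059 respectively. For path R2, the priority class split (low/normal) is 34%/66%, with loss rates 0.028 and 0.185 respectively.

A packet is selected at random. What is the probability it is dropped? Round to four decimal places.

P(L|R1) = 0.53·0.233 + 0.47·0.059 = 0.12349 + 0.02773 = 0.15122
P(L|R2) = 0.34·0.028 + 0.66·0.185 = 0.00952 + 0.1221 = 0.13162
Then overall,
P(L) = 0.82·0.15122 + 0.18·0.13162
      = 0.1240004 + 0.0236916 = 0.147692

P(L) ≈ 0.1477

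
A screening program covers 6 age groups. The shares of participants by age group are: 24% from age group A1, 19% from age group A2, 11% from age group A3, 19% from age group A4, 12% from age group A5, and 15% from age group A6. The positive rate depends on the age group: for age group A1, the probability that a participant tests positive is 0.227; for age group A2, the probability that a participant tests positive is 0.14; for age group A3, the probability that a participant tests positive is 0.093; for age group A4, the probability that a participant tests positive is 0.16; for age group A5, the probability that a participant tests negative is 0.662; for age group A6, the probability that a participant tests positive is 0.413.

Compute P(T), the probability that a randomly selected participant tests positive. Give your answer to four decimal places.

P(T) ≈ 0.2242

P(T|A5) = 1 − 0.662 = 0.338.
P(T) = P(T|A1)·P(A1) + P(T|A2)·P(A2) + P(T|A3)·P(A3) + P(T|A4)·P(A4) + P(T|A5)·P(A5) + P(T|A6)·P(A6)
      = 0.227·0.24 + 0.14·0.19 + 0.093·0.11 + 0.16·0.19 + 0.338·0.12 + 0.413·0.15
      = 0.05448 + 0.0266 + 0.01023 + 0.0304 + 0.04056 + 0.06195 = 0.22422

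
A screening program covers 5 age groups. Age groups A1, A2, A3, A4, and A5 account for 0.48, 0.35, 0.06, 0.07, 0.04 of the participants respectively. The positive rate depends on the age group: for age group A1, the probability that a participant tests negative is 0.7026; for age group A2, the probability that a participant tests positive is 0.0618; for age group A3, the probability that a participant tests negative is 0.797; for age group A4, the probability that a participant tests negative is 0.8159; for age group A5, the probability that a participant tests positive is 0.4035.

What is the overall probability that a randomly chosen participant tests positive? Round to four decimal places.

P(T) ≈ 0.2056

P(T|A1) = 1 − 0.7026 = 0.2974.
P(T|A3) = 1 − 0.797 = 0.203.
P(T|A4) = 1 − 0.8159 = 0.1841.
P(T) = P(T|A1)·P(A1) + P(T|A2)·P(A2) + P(T|A3)·P(A3) + P(T|A4)·P(A4) + P(T|A5)·P(A5)
      = 0.2974·0.48 + 0.0618·0.35 + 0.203·0.06 + 0.1841·0.07 + 0.4035·0.04
      = 0.142752 + 0.02163 + 0.01218 + 0.012887 + 0.01614 = 0.205589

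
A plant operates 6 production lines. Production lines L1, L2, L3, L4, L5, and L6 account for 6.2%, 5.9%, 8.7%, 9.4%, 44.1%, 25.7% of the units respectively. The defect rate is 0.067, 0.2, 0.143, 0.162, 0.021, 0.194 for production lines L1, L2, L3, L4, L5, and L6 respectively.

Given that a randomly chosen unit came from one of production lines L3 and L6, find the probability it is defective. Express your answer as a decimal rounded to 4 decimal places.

Let S = {L3, L6}.
P(S) = 0.087 + 0.257 = 0.344.
P(D ∩ S) = 0.143·0.087 + 0.194·0.257 = 0.012441 + 0.049858 = 0.062299.
P(D | S) = 0.062299 / 0.344 = 0.181102…

0.1811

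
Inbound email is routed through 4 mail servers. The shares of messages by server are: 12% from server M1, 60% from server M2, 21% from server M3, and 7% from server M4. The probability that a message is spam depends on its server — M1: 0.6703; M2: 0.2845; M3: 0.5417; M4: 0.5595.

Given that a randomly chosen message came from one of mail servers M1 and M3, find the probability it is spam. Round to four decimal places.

P(S|J) ≈ 0.5885

Let J = {M1, M3}.
P(J) = 0.12 + 0.21 = 0.33.
P(S ∩ J) = 0.6703·0.12 + 0.5417·0.21 = 0.080436 + 0.113757 = 0.194193.
P(S | J) = 0.194193 / 0.33 = 0.588464…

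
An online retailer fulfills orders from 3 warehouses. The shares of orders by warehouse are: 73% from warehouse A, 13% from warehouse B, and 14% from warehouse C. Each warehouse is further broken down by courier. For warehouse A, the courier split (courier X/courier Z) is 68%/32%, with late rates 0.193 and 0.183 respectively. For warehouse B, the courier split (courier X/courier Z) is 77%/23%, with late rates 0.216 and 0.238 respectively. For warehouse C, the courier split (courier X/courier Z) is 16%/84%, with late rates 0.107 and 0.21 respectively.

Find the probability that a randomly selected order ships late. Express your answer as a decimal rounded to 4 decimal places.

P(L|A) = 0.68·0.193 + 0.32·0.183 = 0.13124 + 0.05856 = 0.1898
P(L|B) = 0.77·0.216 + 0.23·0.238 = 0.16632 + 0.05474 = 0.22106
P(L|C) = 0.16·0.107 + 0.84·0.21 = 0.01712 + 0.1764 = 0.19352
By total probability over the outer partition,
P(L) = 0.73·0.1898 + 0.13·0.22106 + 0.14·0.19352
      = 0.138554 + 0.0287378 + 0.0270928 = 0.1943846

P(L) ≈ 0.1944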